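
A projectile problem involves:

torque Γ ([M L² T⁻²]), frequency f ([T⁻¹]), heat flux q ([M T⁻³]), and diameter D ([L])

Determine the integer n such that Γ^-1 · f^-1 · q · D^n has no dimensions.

Balance the L exponent: (1)·n from D, plus −(2) − (0) + (0) = -2 from the rest, must sum to zero.
n − 2 = 0, so n = 2.

2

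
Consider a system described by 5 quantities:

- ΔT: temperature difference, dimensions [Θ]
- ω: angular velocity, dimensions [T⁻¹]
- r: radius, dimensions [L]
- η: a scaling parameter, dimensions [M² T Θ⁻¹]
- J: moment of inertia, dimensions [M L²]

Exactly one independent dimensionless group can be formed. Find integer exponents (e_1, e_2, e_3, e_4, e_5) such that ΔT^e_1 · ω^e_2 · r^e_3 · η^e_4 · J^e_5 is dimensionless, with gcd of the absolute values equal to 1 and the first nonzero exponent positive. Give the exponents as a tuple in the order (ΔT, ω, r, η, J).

(1, 1, 4, 1, -2)

M: e_1·(0) + e_2·(0) + e_3·(0) + e_4·(2) + e_5·(1) = 0
L: e_1·(0) + e_2·(0) + e_3·(1) + e_4·(0) + e_5·(2) = 0
T: e_1·(0) + e_2·(-1) + e_3·(0) + e_4·(1) + e_5·(0) = 0
Θ: e_1·(1) + e_2·(0) + e_3·(0) + e_4·(-1) + e_5·(0) = 0
Solving this homogeneous linear system for the smallest-integer solution (first nonzero entry positive) gives (1, 1, 4, 1, -2).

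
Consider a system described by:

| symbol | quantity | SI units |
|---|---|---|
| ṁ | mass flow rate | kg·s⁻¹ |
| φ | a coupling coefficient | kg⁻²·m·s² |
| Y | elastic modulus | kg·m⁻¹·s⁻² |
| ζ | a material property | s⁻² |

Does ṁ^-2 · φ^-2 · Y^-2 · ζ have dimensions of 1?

Sum the exponent of each base dimension across the product:
  M: −2·[ṁ]_M − 2·[φ]_M − 2·[Y]_M + [ζ]_M = −2·(1) − 2·(-2) − 2·(1) + (0) = 0
  L: −2·[ṁ]_L − 2·[φ]_L − 2·[Y]_L + [ζ]_L = −2·(0) − 2·(1) − 2·(-1) + (0) = 0
  T: −2·[ṁ]_T − 2·[φ]_T − 2·[Y]_T + [ζ]_T = −2·(-1) − 2·(2) − 2·(-2) + (-2) = 0
All base exponents vanish — dimensionless.

yes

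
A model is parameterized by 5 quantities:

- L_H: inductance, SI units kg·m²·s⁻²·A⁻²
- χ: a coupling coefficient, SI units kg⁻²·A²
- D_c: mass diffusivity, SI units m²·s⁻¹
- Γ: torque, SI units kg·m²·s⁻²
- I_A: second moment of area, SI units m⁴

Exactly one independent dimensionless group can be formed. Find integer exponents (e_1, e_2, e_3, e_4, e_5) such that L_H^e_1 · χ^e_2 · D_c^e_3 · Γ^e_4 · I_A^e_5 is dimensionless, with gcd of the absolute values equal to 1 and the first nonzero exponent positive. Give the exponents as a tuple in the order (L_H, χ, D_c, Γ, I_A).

M: e_1·(1) + e_2·(-2) + e_3·(0) + e_4·(1) + e_5·(0) = 0
L: e_1·(2) + e_2·(0) + e_3·(2) + e_4·(2) + e_5·(4) = 0
T: e_1·(-2) + e_2·(0) + e_3·(-1) + e_4·(-2) + e_5·(0) = 0
I: e_1·(-2) + e_2·(2) + e_3·(0) + e_4·(0) + e_5·(0) = 0
Solving this homogeneous linear system for the smallest-integer solution (first nonzero entry positive) gives (1, 1, -4, 1, 1).

(1, 1, -4, 1, 1)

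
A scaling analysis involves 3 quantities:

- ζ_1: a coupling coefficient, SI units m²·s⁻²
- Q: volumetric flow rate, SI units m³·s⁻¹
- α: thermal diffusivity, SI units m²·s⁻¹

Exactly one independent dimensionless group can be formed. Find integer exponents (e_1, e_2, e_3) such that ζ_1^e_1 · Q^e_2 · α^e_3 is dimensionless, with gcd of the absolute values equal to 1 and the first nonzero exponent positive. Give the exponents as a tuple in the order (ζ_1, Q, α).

(1, 2, -4)

L: e_1·(2) + e_2·(3) + e_3·(2) = 0
T: e_1·(-2) + e_2·(-1) + e_3·(-1) = 0
Solving this homogeneous linear system for the smallest-integer solution (first nonzero entry positive) gives (1, 2, -4).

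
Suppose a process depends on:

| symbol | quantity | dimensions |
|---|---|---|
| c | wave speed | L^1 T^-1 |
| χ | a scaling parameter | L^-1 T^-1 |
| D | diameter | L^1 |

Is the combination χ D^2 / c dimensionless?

yes

Sum the exponent of each base dimension across the product:
  M: −[c]_M + [χ]_M + 2·[D]_M = −(0) + (0) + 2·(0) = 0
  L: −[c]_L + [χ]_L + 2·[D]_L = −(1) + (-1) + 2·(1) = 0
  T: −[c]_T + [χ]_T + 2·[D]_T = −(-1) + (-1) + 2·(0) = 0
All base exponents vanish — dimensionless.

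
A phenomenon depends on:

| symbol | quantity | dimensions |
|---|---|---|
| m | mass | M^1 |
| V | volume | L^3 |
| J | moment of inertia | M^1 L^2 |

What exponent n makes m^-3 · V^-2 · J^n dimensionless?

Balance the M exponent: (1)·n from J, plus −3·(1) − 2·(0) = -3 from the rest, must sum to zero.
n − 3 = 0, so n = 3.

3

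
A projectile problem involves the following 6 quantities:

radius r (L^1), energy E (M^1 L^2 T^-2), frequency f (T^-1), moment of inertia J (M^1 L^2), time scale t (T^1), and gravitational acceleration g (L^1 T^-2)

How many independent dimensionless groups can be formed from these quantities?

There are 6 variables and 3 base dimensions (M, L, T).
The dimension matrix has rank 3.
Independent dimensionless groups: 6 − 3 = 3.

3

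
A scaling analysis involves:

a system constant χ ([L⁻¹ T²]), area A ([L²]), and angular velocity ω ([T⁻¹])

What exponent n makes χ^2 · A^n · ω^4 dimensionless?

Balance the L exponent: (2)·n from A, plus 2·(-1) + 4·(0) = -2 from the rest, must sum to zero.
2n − 2 = 0, so n = 1.

1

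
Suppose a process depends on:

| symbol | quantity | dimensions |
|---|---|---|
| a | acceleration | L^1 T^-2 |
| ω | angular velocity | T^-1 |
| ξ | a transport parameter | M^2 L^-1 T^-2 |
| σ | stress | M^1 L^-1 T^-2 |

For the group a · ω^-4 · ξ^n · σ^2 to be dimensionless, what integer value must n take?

-1

Balance the M exponent: (2)·n from ξ, plus (0) − 4·(0) + 2·(1) = 2 from the rest, must sum to zero.
2n + 2 = 0, so n = -1.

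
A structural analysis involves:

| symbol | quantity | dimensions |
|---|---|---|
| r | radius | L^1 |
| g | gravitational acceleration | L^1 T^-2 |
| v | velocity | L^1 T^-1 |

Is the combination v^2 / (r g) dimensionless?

yes

Sum the exponent of each base dimension across the product:
  L: −[r]_L − [g]_L + 2·[v]_L = −(1) − (1) + 2·(1) = 0
  T: −[r]_T − [g]_T + 2·[v]_T = −(0) − (-2) + 2·(-1) = 0
All base exponents vanish — dimensionless.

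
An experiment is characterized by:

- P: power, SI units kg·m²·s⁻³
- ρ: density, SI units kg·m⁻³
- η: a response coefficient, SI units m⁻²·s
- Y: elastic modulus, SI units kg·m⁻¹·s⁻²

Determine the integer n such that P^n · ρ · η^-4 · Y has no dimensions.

Balance the M exponent: (1)·n from P, plus (1) − 4·(0) + (1) = 2 from the rest, must sum to zero.
n + 2 = 0, so n = -2.

-2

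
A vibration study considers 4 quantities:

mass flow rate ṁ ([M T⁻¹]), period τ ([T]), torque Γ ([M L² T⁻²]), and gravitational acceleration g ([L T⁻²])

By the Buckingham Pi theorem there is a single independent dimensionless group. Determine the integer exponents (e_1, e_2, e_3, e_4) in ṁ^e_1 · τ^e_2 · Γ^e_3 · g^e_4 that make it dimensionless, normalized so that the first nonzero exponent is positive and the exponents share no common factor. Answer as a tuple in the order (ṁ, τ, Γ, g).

(1, 3, -1, 2)

M: e_1·(1) + e_2·(0) + e_3·(1) + e_4·(0) = 0
L: e_1·(0) + e_2·(0) + e_3·(2) + e_4·(1) = 0
T: e_1·(-1) + e_2·(1) + e_3·(-2) + e_4·(-2) = 0
Solving this homogeneous linear system for the smallest-integer solution (first nonzero entry positive) gives (1, 3, -1, 2).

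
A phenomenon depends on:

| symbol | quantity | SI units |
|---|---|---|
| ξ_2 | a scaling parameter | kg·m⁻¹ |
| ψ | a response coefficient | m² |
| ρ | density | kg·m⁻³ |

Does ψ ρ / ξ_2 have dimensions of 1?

Sum the exponent of each base dimension across the product:
  M: −[ξ_2]_M + [ψ]_M + [ρ]_M = −(1) + (0) + (1) = 0
  L: −[ξ_2]_L + [ψ]_L + [ρ]_L = −(-1) + (2) + (-3) = 0
  T: −[ξ_2]_T + [ψ]_T + [ρ]_T = −(0) + (0) + (0) = 0
All base exponents vanish — dimensionless.

yes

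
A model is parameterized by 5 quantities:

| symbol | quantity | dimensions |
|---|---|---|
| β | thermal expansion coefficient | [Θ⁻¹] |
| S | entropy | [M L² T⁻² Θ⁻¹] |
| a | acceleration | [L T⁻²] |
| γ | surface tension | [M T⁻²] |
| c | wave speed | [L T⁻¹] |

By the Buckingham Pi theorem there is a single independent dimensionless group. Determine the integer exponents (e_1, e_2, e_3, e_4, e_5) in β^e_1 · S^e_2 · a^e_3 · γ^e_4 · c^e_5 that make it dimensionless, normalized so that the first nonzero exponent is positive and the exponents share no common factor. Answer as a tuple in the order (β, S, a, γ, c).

M: e_1·(0) + e_2·(1) + e_3·(0) + e_4·(1) + e_5·(0) = 0
L: e_1·(0) + e_2·(2) + e_3·(1) + e_4·(0) + e_5·(1) = 0
T: e_1·(0) + e_2·(-2) + e_3·(-2) + e_4·(-2) + e_5·(-1) = 0
Θ: e_1·(-1) + e_2·(-1) + e_3·(0) + e_4·(0) + e_5·(0) = 0
Solving this homogeneous linear system for the smallest-integer solution (first nonzero entry positive) gives (1, -1, -2, 1, 4).

(1, -1, -2, 1, 4)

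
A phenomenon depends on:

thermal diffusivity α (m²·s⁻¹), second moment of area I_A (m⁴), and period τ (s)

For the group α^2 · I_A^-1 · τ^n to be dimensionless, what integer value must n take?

Balance the T exponent: (1)·n from τ, plus 2·(-1) − (0) = -2 from the rest, must sum to zero.
n − 2 = 0, so n = 2.

2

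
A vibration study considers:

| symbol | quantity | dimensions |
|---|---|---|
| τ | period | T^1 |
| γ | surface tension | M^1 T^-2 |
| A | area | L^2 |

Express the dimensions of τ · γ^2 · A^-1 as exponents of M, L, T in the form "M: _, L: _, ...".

M: 2, L: -2, T: -3

Collect each base-dimension exponent across the product:
  M: (0) + 2·(1) − (0) = 2
  L: (0) + 2·(0) − (2) = -2
  T: (1) + 2·(-2) − (0) = -3
So the dimensions are [M² L⁻² T⁻³].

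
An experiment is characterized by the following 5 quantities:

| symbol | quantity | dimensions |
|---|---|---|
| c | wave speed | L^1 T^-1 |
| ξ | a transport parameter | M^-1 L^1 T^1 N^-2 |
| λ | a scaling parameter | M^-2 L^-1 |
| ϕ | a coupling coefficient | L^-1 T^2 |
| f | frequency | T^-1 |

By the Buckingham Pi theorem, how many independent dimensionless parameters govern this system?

1

There are 5 variables and 4 base dimensions (M, L, T, N).
The dimension matrix has rank 4.
Independent dimensionless groups: 5 − 4 = 1.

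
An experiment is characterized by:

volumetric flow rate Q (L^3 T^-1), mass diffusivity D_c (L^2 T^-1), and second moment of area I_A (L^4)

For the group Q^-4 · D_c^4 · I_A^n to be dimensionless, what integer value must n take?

1

Balance the L exponent: (4)·n from I_A, plus −4·(3) + 4·(2) = -4 from the rest, must sum to zero.
4n − 4 = 0, so n = 1.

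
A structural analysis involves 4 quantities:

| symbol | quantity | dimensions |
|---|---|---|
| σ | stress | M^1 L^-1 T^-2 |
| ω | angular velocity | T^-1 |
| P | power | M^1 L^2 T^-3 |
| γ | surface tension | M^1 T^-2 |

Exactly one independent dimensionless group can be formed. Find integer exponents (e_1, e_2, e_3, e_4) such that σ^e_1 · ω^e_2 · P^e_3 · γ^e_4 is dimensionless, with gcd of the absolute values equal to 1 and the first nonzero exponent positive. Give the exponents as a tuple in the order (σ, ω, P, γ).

(2, -1, 1, -3)

M: e_1·(1) + e_2·(0) + e_3·(1) + e_4·(1) = 0
L: e_1·(-1) + e_2·(0) + e_3·(2) + e_4·(0) = 0
T: e_1·(-2) + e_2·(-1) + e_3·(-3) + e_4·(-2) = 0
Solving this homogeneous linear system for the smallest-integer solution (first nonzero entry positive) gives (2, -1, 1, -3).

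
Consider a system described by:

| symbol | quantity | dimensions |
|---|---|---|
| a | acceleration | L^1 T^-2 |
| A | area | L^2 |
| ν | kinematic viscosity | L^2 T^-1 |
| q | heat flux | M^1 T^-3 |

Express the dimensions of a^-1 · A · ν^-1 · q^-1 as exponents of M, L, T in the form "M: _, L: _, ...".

Collect each base-dimension exponent across the product:
  M: −(0) + (0) − (0) − (1) = -1
  L: −(1) + (2) − (2) − (0) = -1
  T: −(-2) + (0) − (-1) − (-3) = 6
So the dimensions are [M⁻¹ L⁻¹ T⁶].

M: -1, L: -1, T: 6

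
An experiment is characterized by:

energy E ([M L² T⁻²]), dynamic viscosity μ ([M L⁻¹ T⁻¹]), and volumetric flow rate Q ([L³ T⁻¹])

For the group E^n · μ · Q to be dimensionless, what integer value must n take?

Balance the M exponent: (1)·n from E, plus (1) + (0) = 1 from the rest, must sum to zero.
n + 1 = 0, so n = -1.

-1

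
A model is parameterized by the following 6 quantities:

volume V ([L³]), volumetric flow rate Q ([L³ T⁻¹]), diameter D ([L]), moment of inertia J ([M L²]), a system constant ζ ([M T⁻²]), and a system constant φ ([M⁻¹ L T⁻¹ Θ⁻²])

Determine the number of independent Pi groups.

2

There are 6 variables and 4 base dimensions (M, L, T, Θ).
The dimension matrix has rank 4.
Independent dimensionless groups: 6 − 4 = 2.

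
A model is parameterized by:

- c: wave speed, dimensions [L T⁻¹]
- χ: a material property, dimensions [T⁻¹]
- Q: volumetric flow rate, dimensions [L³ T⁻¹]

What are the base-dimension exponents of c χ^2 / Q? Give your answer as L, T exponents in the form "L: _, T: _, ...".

Collect each base-dimension exponent across the product:
  L: (1) + 2·(0) − (3) = -2
  T: (-1) + 2·(-1) − (-1) = -2
So the dimensions are [L⁻² T⁻²].

L: -2, T: -2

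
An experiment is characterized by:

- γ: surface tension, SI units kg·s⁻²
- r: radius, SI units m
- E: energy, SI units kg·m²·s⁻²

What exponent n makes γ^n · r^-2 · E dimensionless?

-1

Balance the M exponent: (1)·n from γ, plus −2·(0) + (1) = 1 from the rest, must sum to zero.
n + 1 = 0, so n = -1.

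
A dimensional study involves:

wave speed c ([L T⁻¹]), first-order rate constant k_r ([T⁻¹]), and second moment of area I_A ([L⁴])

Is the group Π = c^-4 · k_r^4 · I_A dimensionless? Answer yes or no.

Sum the exponent of each base dimension across the product:
  M: −4·[c]_M + 4·[k_r]_M + [I_A]_M = −4·(0) + 4·(0) + (0) = 0
  L: −4·[c]_L + 4·[k_r]_L + [I_A]_L = −4·(1) + 4·(0) + (4) = 0
  T: −4·[c]_T + 4·[k_r]_T + [I_A]_T = −4·(-1) + 4·(-1) + (0) = 0
All base exponents vanish — dimensionless.

yes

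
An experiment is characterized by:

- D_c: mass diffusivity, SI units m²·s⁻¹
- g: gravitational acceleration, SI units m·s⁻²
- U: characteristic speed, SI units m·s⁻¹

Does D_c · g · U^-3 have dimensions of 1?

Sum the exponent of each base dimension across the product:
  M: [D_c]_M + [g]_M − 3·[U]_M = (0) + (0) − 3·(0) = 0
  L: [D_c]_L + [g]_L − 3·[U]_L = (2) + (1) − 3·(1) = 0
  T: [D_c]_T + [g]_T − 3·[U]_T = (-1) + (-2) − 3·(-1) = 0
  Θ: [D_c]_Θ + [g]_Θ − 3·[U]_Θ = (0) + (0) − 3·(0) = 0
All base exponents vanish — dimensionless.

yes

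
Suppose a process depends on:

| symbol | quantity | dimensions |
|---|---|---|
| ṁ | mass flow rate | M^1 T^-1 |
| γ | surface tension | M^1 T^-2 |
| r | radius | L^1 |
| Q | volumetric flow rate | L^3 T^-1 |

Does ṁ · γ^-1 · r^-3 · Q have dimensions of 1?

Sum the exponent of each base dimension across the product:
  M: [ṁ]_M − [γ]_M − 3·[r]_M + [Q]_M = (1) − (1) − 3·(0) + (0) = 0
  L: [ṁ]_L − [γ]_L − 3·[r]_L + [Q]_L = (0) − (0) − 3·(1) + (3) = 0
  T: [ṁ]_T − [γ]_T − 3·[r]_T + [Q]_T = (-1) − (-2) − 3·(0) + (-1) = 0
All base exponents vanish — dimensionless.

yes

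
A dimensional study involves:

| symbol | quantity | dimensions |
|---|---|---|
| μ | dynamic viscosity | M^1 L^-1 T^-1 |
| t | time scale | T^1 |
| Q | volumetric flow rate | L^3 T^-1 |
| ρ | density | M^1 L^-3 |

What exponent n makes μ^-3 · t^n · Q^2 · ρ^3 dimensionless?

Balance the T exponent: (1)·n from t, plus −3·(-1) + 2·(-1) + 3·(0) = 1 from the rest, must sum to zero.
n + 1 = 0, so n = -1.

-1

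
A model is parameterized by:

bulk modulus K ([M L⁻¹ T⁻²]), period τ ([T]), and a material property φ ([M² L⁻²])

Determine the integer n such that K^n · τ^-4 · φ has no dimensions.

-2

Balance the M exponent: (1)·n from K, plus −4·(0) + (2) = 2 from the rest, must sum to zero.
n + 2 = 0, so n = -2.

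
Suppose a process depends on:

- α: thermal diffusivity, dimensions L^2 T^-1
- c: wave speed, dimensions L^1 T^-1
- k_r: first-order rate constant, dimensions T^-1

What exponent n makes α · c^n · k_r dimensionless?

-2

Balance the L exponent: (1)·n from c, plus (2) + (0) = 2 from the rest, must sum to zero.
n + 2 = 0, so n = -2.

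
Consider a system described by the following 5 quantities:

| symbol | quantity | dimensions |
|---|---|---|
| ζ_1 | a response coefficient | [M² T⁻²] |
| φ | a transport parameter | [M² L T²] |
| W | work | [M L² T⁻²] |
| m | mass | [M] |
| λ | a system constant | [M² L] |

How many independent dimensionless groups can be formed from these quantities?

There are 5 variables and 3 base dimensions (M, L, T).
The dimension matrix has rank 3.
Independent dimensionless groups: 5 − 3 = 2.

2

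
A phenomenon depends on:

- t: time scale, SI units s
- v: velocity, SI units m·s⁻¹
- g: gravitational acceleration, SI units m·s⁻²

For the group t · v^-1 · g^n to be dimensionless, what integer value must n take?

1

Balance the L exponent: (1)·n from g, plus (0) − (1) = -1 from the rest, must sum to zero.
n − 1 = 0, so n = 1.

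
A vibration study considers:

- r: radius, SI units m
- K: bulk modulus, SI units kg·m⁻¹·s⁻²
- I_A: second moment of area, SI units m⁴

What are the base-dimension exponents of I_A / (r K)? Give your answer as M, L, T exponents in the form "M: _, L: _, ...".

Collect each base-dimension exponent across the product:
  M: −(0) − (1) + (0) = -1
  L: −(1) − (-1) + (4) = 4
  T: −(0) − (-2) + (0) = 2
So the dimensions are [M⁻¹ L⁴ T²].

M: -1, L: 4, T: 2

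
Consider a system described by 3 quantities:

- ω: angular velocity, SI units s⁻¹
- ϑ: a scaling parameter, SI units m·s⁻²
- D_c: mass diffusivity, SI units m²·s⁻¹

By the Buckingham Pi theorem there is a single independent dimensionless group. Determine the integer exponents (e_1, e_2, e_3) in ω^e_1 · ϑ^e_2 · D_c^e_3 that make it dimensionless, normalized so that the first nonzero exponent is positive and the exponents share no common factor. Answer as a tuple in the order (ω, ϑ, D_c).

L: e_1·(0) + e_2·(1) + e_3·(2) = 0
T: e_1·(-1) + e_2·(-2) + e_3·(-1) = 0
Solving this homogeneous linear system for the smallest-integer solution (first nonzero entry positive) gives (3, -2, 1).

(3, -2, 1)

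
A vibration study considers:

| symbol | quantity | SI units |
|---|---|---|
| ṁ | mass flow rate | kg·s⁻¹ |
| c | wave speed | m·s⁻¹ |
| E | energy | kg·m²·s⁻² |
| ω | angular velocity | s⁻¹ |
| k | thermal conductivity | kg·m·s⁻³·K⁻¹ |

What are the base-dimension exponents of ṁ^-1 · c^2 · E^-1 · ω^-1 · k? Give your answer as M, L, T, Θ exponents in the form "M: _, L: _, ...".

Collect each base-dimension exponent across the product:
  M: −(1) + 2·(0) − (1) − (0) + (1) = -1
  L: −(0) + 2·(1) − (2) − (0) + (1) = 1
  T: −(-1) + 2·(-1) − (-2) − (-1) + (-3) = -1
  Θ: −(0) + 2·(0) − (0) − (0) + (-1) = -1
So the dimensions are [M⁻¹ L T⁻¹ Θ⁻¹].

M: -1, L: 1, T: -1, Θ: -1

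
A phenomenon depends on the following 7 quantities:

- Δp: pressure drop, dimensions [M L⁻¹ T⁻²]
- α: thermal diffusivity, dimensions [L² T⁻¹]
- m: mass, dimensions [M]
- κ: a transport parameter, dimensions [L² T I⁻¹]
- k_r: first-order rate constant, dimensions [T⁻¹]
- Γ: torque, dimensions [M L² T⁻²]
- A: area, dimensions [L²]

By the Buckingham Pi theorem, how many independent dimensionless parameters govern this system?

There are 7 variables and 4 base dimensions (M, L, T, I).
The dimension matrix has rank 4.
Independent dimensionless groups: 7 − 4 = 3.

3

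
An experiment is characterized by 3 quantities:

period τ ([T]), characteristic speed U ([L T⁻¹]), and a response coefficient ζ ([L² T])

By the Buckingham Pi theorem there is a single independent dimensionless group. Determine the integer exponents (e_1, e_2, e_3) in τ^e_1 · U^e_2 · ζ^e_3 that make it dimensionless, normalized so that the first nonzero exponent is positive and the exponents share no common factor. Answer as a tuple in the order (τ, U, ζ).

L: e_1·(0) + e_2·(1) + e_3·(2) = 0
T: e_1·(1) + e_2·(-1) + e_3·(1) = 0
Solving this homogeneous linear system for the smallest-integer solution (first nonzero entry positive) gives (3, 2, -1).

(3, 2, -1)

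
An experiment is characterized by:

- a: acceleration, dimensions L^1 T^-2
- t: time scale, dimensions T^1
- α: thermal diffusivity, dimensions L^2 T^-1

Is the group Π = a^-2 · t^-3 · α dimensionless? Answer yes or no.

yes

Sum the exponent of each base dimension across the product:
  M: −2·[a]_M − 3·[t]_M + [α]_M = −2·(0) − 3·(0) + (0) = 0
  L: −2·[a]_L − 3·[t]_L + [α]_L = −2·(1) − 3·(0) + (2) = 0
  T: −2·[a]_T − 3·[t]_T + [α]_T = −2·(-2) − 3·(1) + (-1) = 0
All base exponents vanish — dimensionless.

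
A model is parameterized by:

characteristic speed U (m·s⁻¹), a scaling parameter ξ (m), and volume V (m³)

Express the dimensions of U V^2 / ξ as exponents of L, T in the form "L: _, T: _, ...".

Collect each base-dimension exponent across the product:
  L: (1) − (1) + 2·(3) = 6
  T: (-1) − (0) + 2·(0) = -1
So the dimensions are [L⁶ T⁻¹].

L: 6, T: -1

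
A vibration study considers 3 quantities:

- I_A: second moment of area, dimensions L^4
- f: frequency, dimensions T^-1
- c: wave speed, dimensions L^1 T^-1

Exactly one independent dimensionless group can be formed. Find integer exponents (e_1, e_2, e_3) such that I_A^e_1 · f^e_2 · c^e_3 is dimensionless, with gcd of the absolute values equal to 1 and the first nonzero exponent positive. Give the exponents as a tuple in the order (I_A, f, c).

(1, 4, -4)

L: e_1·(4) + e_2·(0) + e_3·(1) = 0
T: e_1·(0) + e_2·(-1) + e_3·(-1) = 0
Solving this homogeneous linear system for the smallest-integer solution (first nonzero entry positive) gives (1, 4, -4).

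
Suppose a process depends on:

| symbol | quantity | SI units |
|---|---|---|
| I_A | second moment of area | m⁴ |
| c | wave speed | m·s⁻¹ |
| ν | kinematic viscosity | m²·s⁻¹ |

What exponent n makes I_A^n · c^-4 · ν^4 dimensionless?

-1

Balance the L exponent: (4)·n from I_A, plus −4·(1) + 4·(2) = 4 from the rest, must sum to zero.
4n + 4 = 0, so n = -1.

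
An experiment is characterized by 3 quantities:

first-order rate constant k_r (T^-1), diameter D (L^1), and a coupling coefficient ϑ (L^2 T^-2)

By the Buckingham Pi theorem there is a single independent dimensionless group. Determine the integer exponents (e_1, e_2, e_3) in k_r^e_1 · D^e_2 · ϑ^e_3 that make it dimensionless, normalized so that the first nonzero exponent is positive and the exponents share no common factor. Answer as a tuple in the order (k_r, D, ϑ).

L: e_1·(0) + e_2·(1) + e_3·(2) = 0
T: e_1·(-1) + e_2·(0) + e_3·(-2) = 0
Solving this homogeneous linear system for the smallest-integer solution (first nonzero entry positive) gives (2, 2, -1).

(2, 2, -1)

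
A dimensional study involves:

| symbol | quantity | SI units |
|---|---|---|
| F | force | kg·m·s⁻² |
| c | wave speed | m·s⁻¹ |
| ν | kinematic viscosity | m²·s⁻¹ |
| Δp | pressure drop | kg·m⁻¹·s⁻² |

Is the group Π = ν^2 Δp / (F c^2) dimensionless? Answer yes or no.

Sum the exponent of each base dimension across the product:
  M: −[F]_M − 2·[c]_M + 2·[ν]_M + [Δp]_M = −(1) − 2·(0) + 2·(0) + (1) = 0
  L: −[F]_L − 2·[c]_L + 2·[ν]_L + [Δp]_L = −(1) − 2·(1) + 2·(2) + (-1) = 0
  T: −[F]_T − 2·[c]_T + 2·[ν]_T + [Δp]_T = −(-2) − 2·(-1) + 2·(-1) + (-2) = 0
All base exponents vanish — dimensionless.

yes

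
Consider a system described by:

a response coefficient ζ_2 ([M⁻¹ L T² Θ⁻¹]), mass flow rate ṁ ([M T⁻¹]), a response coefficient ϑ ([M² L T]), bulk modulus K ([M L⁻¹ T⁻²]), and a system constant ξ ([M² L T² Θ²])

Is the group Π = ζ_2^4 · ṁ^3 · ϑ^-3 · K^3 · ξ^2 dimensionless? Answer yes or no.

Sum the exponent of each base dimension across the product:
  M: 4·[ζ_2]_M + 3·[ṁ]_M − 3·[ϑ]_M + 3·[K]_M + 2·[ξ]_M = 4·(-1) + 3·(1) − 3·(2) + 3·(1) + 2·(2) = 0
  L: 4·[ζ_2]_L + 3·[ṁ]_L − 3·[ϑ]_L + 3·[K]_L + 2·[ξ]_L = 4·(1) + 3·(0) − 3·(1) + 3·(-1) + 2·(1) = 0
  T: 4·[ζ_2]_T + 3·[ṁ]_T − 3·[ϑ]_T + 3·[K]_T + 2·[ξ]_T = 4·(2) + 3·(-1) − 3·(1) + 3·(-2) + 2·(2) = 0
  Θ: 4·[ζ_2]_Θ + 3·[ṁ]_Θ − 3·[ϑ]_Θ + 3·[K]_Θ + 2·[ξ]_Θ = 4·(-1) + 3·(0) − 3·(0) + 3·(0) + 2·(2) = 0
All base exponents vanish — dimensionless.

yes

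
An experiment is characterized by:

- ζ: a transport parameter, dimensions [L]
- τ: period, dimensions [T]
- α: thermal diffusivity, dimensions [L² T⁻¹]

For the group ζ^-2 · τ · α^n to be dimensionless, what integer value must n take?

Balance the L exponent: (2)·n from α, plus −2·(1) + (0) = -2 from the rest, must sum to zero.
2n − 2 = 0, so n = 1.

1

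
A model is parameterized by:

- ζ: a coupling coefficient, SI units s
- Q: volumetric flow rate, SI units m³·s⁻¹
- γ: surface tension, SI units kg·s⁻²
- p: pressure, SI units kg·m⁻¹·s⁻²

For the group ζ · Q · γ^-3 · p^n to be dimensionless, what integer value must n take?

Balance the M exponent: (1)·n from p, plus (0) + (0) − 3·(1) = -3 from the rest, must sum to zero.
n − 3 = 0, so n = 3.

3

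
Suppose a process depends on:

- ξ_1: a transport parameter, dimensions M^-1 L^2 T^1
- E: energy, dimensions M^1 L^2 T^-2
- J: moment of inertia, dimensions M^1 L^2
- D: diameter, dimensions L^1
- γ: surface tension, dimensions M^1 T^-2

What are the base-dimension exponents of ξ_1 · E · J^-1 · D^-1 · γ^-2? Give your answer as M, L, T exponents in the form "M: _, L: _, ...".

M: -3, L: 1, T: 3

Collect each base-dimension exponent across the product:
  M: (-1) + (1) − (1) − (0) − 2·(1) = -3
  L: (2) + (2) − (2) − (1) − 2·(0) = 1
  T: (1) + (-2) − (0) − (0) − 2·(-2) = 3
So the dimensions are [M⁻³ L T³].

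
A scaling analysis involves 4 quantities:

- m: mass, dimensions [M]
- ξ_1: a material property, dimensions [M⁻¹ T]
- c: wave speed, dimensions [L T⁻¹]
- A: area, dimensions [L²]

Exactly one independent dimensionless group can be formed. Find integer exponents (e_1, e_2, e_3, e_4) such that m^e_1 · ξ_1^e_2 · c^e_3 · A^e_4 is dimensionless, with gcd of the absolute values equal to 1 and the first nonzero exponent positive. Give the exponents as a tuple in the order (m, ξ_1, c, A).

M: e_1·(1) + e_2·(-1) + e_3·(0) + e_4·(0) = 0
L: e_1·(0) + e_2·(0) + e_3·(1) + e_4·(2) = 0
T: e_1·(0) + e_2·(1) + e_3·(-1) + e_4·(0) = 0
Solving this homogeneous linear system for the smallest-integer solution (first nonzero entry positive) gives (2, 2, 2, -1).

(2, 2, 2, -1)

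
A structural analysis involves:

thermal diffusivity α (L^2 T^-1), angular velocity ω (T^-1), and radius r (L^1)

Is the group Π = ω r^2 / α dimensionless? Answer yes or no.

yes

Sum the exponent of each base dimension across the product:
  L: −[α]_L + [ω]_L + 2·[r]_L = −(2) + (0) + 2·(1) = 0
  T: −[α]_T + [ω]_T + 2·[r]_T = −(-1) + (-1) + 2·(0) = 0
All base exponents vanish — dimensionless.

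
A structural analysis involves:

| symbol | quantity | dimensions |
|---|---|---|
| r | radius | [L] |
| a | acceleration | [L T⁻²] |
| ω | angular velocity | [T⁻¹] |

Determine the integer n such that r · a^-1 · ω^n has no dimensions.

2

Balance the T exponent: (-1)·n from ω, plus (0) − (-2) = 2 from the rest, must sum to zero.
−n + 2 = 0, so n = 2.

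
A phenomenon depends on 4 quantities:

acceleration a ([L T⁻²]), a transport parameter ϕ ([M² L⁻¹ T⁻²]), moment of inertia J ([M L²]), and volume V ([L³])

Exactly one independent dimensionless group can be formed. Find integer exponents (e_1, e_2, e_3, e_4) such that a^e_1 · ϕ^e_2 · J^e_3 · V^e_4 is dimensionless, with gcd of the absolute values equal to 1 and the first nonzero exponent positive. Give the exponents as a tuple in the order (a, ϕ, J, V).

(1, -1, 2, -2)

M: e_1·(0) + e_2·(2) + e_3·(1) + e_4·(0) = 0
L: e_1·(1) + e_2·(-1) + e_3·(2) + e_4·(3) = 0
T: e_1·(-2) + e_2·(-2) + e_3·(0) + e_4·(0) = 0
Solving this homogeneous linear system for the smallest-integer solution (first nonzero entry positive) gives (1, -1, 2, -2).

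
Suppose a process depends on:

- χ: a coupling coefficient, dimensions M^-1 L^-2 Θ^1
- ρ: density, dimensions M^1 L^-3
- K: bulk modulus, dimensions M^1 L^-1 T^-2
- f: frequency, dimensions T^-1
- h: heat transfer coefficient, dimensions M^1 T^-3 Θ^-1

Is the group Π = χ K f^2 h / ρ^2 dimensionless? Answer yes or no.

no

Sum the exponent of each base dimension across the product:
  M: [χ]_M − 2·[ρ]_M + [K]_M + 2·[f]_M + [h]_M = (-1) − 2·(1) + (1) + 2·(0) + (1) = -1
  L: [χ]_L − 2·[ρ]_L + [K]_L + 2·[f]_L + [h]_L = (-2) − 2·(-3) + (-1) + 2·(0) + (0) = 3
  T: [χ]_T − 2·[ρ]_T + [K]_T + 2·[f]_T + [h]_T = (0) − 2·(0) + (-2) + 2·(-1) + (-3) = -7
  Θ: [χ]_Θ − 2·[ρ]_Θ + [K]_Θ + 2·[f]_Θ + [h]_Θ = (1) − 2·(0) + (0) + 2·(0) + (-1) = 0
Net dimensions [M⁻¹ L³ T⁻⁷] ≠ [1] — not dimensionless.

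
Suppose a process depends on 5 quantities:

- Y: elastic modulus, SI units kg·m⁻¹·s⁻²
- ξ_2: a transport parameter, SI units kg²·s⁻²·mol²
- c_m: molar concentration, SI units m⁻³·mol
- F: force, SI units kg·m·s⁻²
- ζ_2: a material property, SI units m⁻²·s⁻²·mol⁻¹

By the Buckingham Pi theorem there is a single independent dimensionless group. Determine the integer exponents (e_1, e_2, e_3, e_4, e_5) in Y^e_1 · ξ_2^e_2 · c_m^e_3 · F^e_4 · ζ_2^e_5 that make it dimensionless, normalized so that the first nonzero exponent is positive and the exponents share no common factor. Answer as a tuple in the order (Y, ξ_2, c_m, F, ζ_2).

M: e_1·(1) + e_2·(2) + e_3·(0) + e_4·(1) + e_5·(0) = 0
L: e_1·(-1) + e_2·(0) + e_3·(-3) + e_4·(1) + e_5·(-2) = 0
T: e_1·(-2) + e_2·(-2) + e_3·(0) + e_4·(-2) + e_5·(-2) = 0
N: e_1·(0) + e_2·(2) + e_3·(1) + e_4·(0) + e_5·(-1) = 0
Solving this homogeneous linear system for the smallest-integer solution (first nonzero entry positive) gives (1, -2, 2, 3, -2).

(1, -2, 2, 3, -2)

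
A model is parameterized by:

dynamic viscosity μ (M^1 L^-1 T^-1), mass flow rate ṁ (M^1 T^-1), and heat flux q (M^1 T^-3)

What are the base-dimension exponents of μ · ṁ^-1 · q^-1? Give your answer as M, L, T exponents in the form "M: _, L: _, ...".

Collect each base-dimension exponent across the product:
  M: (1) − (1) − (1) = -1
  L: (-1) − (0) − (0) = -1
  T: (-1) − (-1) − (-3) = 3
So the dimensions are [M⁻¹ L⁻¹ T³].

M: -1, L: -1, T: 3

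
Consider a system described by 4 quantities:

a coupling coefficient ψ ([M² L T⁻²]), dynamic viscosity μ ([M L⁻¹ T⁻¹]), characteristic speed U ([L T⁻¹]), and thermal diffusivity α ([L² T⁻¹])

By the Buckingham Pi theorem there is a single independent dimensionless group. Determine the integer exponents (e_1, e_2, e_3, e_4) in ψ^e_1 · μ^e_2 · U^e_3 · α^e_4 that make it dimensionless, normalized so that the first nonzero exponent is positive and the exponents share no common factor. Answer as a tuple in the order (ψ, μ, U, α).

M: e_1·(2) + e_2·(1) + e_3·(0) + e_4·(0) = 0
L: e_1·(1) + e_2·(-1) + e_3·(1) + e_4·(2) = 0
T: e_1·(-2) + e_2·(-1) + e_3·(-1) + e_4·(-1) = 0
Solving this homogeneous linear system for the smallest-integer solution (first nonzero entry positive) gives (1, -2, 3, -3).

(1, -2, 3, -3)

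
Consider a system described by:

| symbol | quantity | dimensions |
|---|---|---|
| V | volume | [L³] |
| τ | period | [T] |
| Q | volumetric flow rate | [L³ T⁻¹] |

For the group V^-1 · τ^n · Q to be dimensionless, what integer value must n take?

Balance the T exponent: (1)·n from τ, plus −(0) + (-1) = -1 from the rest, must sum to zero.
n − 1 = 0, so n = 1.

1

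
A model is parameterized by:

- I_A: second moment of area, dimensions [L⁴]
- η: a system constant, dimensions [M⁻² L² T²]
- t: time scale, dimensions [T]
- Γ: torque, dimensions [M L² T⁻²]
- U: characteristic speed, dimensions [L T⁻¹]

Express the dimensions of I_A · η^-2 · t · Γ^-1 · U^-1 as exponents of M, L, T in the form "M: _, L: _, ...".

M: 3, L: -3, T: 0

Collect each base-dimension exponent across the product:
  M: (0) − 2·(-2) + (0) − (1) − (0) = 3
  L: (4) − 2·(2) + (0) − (2) − (1) = -3
  T: (0) − 2·(2) + (1) − (-2) − (-1) = 0
So the dimensions are [M³ L⁻³].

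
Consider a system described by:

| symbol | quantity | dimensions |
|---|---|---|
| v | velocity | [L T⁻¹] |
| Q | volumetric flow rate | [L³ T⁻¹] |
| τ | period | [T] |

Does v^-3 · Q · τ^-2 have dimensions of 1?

Sum the exponent of each base dimension across the product:
  M: −3·[v]_M + [Q]_M − 2·[τ]_M = −3·(0) + (0) − 2·(0) = 0
  L: −3·[v]_L + [Q]_L − 2·[τ]_L = −3·(1) + (3) − 2·(0) = 0
  T: −3·[v]_T + [Q]_T − 2·[τ]_T = −3·(-1) + (-1) − 2·(1) = 0
All base exponents vanish — dimensionless.

yes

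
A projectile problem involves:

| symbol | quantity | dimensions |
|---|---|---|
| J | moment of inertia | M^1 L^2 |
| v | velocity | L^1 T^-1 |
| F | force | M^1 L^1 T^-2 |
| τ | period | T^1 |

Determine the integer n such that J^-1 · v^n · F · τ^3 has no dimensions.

Balance the L exponent: (1)·n from v, plus −(2) + (1) + 3·(0) = -1 from the rest, must sum to zero.
n − 1 = 0, so n = 1.

1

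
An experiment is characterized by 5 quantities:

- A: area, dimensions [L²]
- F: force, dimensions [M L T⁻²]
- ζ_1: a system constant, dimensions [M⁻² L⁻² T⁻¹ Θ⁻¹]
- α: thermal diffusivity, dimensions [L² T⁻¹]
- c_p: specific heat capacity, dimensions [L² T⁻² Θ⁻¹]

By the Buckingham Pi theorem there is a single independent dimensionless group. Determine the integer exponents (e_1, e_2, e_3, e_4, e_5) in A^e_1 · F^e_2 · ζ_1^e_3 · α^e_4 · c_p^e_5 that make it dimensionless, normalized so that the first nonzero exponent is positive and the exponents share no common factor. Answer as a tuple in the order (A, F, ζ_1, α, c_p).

M: e_1·(0) + e_2·(1) + e_3·(-2) + e_4·(0) + e_5·(0) = 0
L: e_1·(2) + e_2·(1) + e_3·(-2) + e_4·(2) + e_5·(2) = 0
T: e_1·(0) + e_2·(-2) + e_3·(-1) + e_4·(-1) + e_5·(-2) = 0
Θ: e_1·(0) + e_2·(0) + e_3·(-1) + e_4·(0) + e_5·(-1) = 0
Solving this homogeneous linear system for the smallest-integer solution (first nonzero entry positive) gives (4, 2, 1, -3, -1).

(4, 2, 1, -3, -1)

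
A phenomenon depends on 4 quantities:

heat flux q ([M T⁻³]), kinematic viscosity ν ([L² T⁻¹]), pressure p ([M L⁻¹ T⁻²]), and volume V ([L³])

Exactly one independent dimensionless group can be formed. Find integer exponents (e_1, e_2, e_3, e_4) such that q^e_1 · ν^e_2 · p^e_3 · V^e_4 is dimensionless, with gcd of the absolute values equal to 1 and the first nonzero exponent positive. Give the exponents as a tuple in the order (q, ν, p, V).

M: e_1·(1) + e_2·(0) + e_3·(1) + e_4·(0) = 0
L: e_1·(0) + e_2·(2) + e_3·(-1) + e_4·(3) = 0
T: e_1·(-3) + e_2·(-1) + e_3·(-2) + e_4·(0) = 0
Solving this homogeneous linear system for the smallest-integer solution (first nonzero entry positive) gives (3, -3, -3, 1).

(3, -3, -3, 1)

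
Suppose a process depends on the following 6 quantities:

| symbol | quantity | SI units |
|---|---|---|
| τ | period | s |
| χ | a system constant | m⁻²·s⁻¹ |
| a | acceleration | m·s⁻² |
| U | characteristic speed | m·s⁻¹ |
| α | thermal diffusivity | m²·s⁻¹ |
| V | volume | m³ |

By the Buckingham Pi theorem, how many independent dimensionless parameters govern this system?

4

There are 6 variables and 2 base dimensions (L, T).
The dimension matrix has rank 2.
Independent dimensionless groups: 6 − 2 = 4.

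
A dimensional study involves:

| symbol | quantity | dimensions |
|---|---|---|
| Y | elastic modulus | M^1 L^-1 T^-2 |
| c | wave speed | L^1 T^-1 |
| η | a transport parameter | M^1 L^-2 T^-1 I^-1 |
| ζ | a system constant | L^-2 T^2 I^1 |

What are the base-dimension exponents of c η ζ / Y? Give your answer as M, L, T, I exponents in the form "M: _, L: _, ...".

M: 0, L: -2, T: 2, I: 0

Collect each base-dimension exponent across the product:
  M: −(1) + (0) + (1) + (0) = 0
  L: −(-1) + (1) + (-2) + (-2) = -2
  T: −(-2) + (-1) + (-1) + (2) = 2
  I: −(0) + (0) + (-1) + (1) = 0
So the dimensions are [L⁻² T²].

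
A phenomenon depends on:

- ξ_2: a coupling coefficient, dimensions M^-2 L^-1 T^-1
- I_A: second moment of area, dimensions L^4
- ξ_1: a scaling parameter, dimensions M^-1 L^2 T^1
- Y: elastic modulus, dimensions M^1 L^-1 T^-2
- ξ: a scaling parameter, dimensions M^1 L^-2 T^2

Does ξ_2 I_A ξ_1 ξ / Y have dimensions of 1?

no

Sum the exponent of each base dimension across the product:
  M: [ξ_2]_M + [I_A]_M + [ξ_1]_M − [Y]_M + [ξ]_M = (-2) + (0) + (-1) − (1) + (1) = -3
  L: [ξ_2]_L + [I_A]_L + [ξ_1]_L − [Y]_L + [ξ]_L = (-1) + (4) + (2) − (-1) + (-2) = 4
  T: [ξ_2]_T + [I_A]_T + [ξ_1]_T − [Y]_T + [ξ]_T = (-1) + (0) + (1) − (-2) + (2) = 4
Net dimensions [M⁻³ L⁴ T⁴] ≠ [1] — not dimensionless.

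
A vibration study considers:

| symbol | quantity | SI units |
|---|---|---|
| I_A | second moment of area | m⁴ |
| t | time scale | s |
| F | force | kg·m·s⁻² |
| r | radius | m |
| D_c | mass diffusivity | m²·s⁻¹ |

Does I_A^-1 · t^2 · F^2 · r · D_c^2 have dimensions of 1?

Sum the exponent of each base dimension across the product:
  M: −[I_A]_M + 2·[t]_M + 2·[F]_M + [r]_M + 2·[D_c]_M = −(0) + 2·(0) + 2·(1) + (0) + 2·(0) = 2
  L: −[I_A]_L + 2·[t]_L + 2·[F]_L + [r]_L + 2·[D_c]_L = −(4) + 2·(0) + 2·(1) + (1) + 2·(2) = 3
  T: −[I_A]_T + 2·[t]_T + 2·[F]_T + [r]_T + 2·[D_c]_T = −(0) + 2·(1) + 2·(-2) + (0) + 2·(-1) = -4
Net dimensions [M² L³ T⁻⁴] ≠ [1] — not dimensionless.

no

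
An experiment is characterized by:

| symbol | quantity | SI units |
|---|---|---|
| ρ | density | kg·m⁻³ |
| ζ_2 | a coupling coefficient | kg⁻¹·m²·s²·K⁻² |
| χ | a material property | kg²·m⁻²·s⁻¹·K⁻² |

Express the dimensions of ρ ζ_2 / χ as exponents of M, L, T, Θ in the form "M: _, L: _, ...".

Collect each base-dimension exponent across the product:
  M: (1) + (-1) − (2) = -2
  L: (-3) + (2) − (-2) = 1
  T: (0) + (2) − (-1) = 3
  Θ: (0) + (-2) − (-2) = 0
So the dimensions are [M⁻² L T³].

M: -2, L: 1, T: 3, Θ: 0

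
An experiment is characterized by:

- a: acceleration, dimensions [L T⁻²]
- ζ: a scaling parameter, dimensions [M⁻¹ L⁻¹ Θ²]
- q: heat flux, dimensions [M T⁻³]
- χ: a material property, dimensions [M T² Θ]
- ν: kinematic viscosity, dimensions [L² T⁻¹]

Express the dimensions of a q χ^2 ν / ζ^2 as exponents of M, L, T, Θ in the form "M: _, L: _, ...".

Collect each base-dimension exponent across the product:
  M: (0) − 2·(-1) + (1) + 2·(1) + (0) = 5
  L: (1) − 2·(-1) + (0) + 2·(0) + (2) = 5
  T: (-2) − 2·(0) + (-3) + 2·(2) + (-1) = -2
  Θ: (0) − 2·(2) + (0) + 2·(1) + (0) = -2
So the dimensions are [M⁵ L⁵ T⁻² Θ⁻²].

M: 5, L: 5, T: -2, Θ: -2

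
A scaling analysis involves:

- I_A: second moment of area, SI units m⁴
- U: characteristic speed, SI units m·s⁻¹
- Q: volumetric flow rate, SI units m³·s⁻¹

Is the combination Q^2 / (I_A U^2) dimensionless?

yes

Sum the exponent of each base dimension across the product:
  L: −[I_A]_L − 2·[U]_L + 2·[Q]_L = −(4) − 2·(1) + 2·(3) = 0
  T: −[I_A]_T − 2·[U]_T + 2·[Q]_T = −(0) − 2·(-1) + 2·(-1) = 0
All base exponents vanish — dimensionless.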